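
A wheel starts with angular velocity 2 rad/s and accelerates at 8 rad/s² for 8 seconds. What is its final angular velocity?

ω = ω₀ + αt = 2 + 8 × 8 = 66 rad/s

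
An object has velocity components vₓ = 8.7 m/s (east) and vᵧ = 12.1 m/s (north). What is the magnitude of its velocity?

|v| = √(vₓ² + vᵧ²) = √(8.7² + 12.1²) = √(222.1) = 14.9 m/s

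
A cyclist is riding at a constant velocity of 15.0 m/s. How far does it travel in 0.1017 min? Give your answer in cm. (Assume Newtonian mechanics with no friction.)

t = 0.1017 min × 60.0 = 6.102 s
d = v × t = 15.0 × 6.102 = 91.53 m
d = 91.53 m / 0.01 = 9153 cm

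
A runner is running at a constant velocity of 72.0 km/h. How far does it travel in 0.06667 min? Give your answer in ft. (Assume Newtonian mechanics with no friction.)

v = 72.0 km/h × 0.2777777777777778 = 20.0 m/s
t = 0.06667 min × 60.0 = 4.0002 s
d = v × t = 20.0 × 4.0002 = 80.004 m
d = 80.004 m / 0.3048 = 262.5 ft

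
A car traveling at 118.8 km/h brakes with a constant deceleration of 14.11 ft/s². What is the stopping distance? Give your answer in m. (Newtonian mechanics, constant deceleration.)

v₀ = 118.8 km/h × 0.2777777777777778 = 33.0 m/s
a = 14.11 ft/s² × 0.3048 = 4.30073 m/s²
d = v₀² / (2a) = 33.0² / (2 × 4.30073) = 1089.0 / 8.60146 = 126.6 m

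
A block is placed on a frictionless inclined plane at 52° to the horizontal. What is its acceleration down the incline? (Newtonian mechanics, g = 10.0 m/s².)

a = g sin(θ) = 10.0 × sin(52°) = 10.0 × 0.788 = 7.88 m/s²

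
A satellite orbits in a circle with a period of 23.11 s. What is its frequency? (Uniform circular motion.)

f = 1/T = 1/23.11 = 0.0433 Hz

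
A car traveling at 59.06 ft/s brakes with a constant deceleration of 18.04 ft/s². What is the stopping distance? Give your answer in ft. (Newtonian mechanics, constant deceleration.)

v₀ = 59.06 ft/s × 0.3048 = 18.0015 m/s
a = 18.04 ft/s² × 0.3048 = 5.49859 m/s²
d = v₀² / (2a) = 18.0015² / (2 × 5.49859) = 324.054 / 10.9972 = 29.467 m
d = 29.467 m / 0.3048 = 96.68 ft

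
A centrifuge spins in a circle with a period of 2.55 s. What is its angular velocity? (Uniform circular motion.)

ω = 2π/T = 2π/2.55 = 2.464 rad/s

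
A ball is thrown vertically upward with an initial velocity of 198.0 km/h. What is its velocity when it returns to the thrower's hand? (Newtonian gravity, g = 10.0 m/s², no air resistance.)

By conservation of energy (no air resistance), the ball returns to the throw height with the same speed as launch, but directed downward.
|v_ground| = v₀ = 198.0 km/h
v_ground = 198.0 km/h (downward)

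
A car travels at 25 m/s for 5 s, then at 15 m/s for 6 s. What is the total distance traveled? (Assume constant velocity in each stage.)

d₁ = v₁t₁ = 25 × 5 = 125 m
d₂ = v₂t₂ = 15 × 6 = 90 m
d_total = 125 + 90 = 215 m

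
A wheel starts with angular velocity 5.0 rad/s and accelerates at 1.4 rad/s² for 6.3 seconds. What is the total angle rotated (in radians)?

θ = ω₀t + ½αt² = 5.0×6.3 + ½×1.4×6.3² = 59.28 rad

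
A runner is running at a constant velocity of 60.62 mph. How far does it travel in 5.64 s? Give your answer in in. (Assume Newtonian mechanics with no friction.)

v = 60.62 mph × 0.44704 = 27.0996 m/s
d = v × t = 27.0996 × 5.64 = 152.842 m
d = 152.842 m / 0.0254 = 6017 in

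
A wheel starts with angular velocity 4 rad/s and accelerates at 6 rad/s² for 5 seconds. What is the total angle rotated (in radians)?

θ = ω₀t + ½αt² = 4×5 + ½×6×5² = 95.0 rad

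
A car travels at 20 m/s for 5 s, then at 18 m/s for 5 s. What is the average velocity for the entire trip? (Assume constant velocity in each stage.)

d₁ = v₁t₁ = 20 × 5 = 100 m
d₂ = v₂t₂ = 18 × 5 = 90 m
d_total = 190 m, t_total = 10 s
v_avg = d_total/t_total = 190/10 = 19.0 m/s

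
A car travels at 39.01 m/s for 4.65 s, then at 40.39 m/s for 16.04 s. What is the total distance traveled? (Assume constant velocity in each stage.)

d₁ = v₁t₁ = 39.01 × 4.65 = 181.3965 m
d₂ = v₂t₂ = 40.39 × 16.04 = 647.8556 m
d_total = 181.3965 + 647.8556 = 829.25 m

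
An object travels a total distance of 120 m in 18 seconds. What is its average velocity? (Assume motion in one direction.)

v_avg = Δd / Δt = 120 / 18 = 6.67 m/s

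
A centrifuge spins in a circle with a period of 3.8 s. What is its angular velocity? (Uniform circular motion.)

ω = 2π/T = 2π/3.8 = 1.6535 rad/s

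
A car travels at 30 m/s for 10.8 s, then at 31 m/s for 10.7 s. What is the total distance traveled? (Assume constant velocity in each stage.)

d₁ = v₁t₁ = 30 × 10.8 = 324.0 m
d₂ = v₂t₂ = 31 × 10.7 = 331.7 m
d_total = 324.0 + 331.7 = 655.7 m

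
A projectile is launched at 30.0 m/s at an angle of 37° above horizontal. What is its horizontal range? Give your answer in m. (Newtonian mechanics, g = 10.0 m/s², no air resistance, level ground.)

R = v₀² × sin(2θ) / g = 30.0² × sin(2 × 37°) / 10.0 = 900.0 × 0.961262 / 10.0 = 86.51 m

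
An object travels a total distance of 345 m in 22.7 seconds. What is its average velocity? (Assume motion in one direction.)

v_avg = Δd / Δt = 345 / 22.7 = 15.2 m/s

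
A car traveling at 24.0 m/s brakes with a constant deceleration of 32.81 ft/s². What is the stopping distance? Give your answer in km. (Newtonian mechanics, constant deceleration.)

a = 32.81 ft/s² × 0.3048 = 10.0005 m/s²
d = v₀² / (2a) = 24.0² / (2 × 10.0005) = 576.0 / 20.001 = 28.7986 m
d = 28.7986 m / 1000.0 = 0.0288 km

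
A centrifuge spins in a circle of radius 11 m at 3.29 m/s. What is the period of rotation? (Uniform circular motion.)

T = 2πr/v = 2π×11/3.29 = 21.01 s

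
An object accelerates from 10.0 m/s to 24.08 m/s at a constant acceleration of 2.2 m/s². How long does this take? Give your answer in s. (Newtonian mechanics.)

t = (v - v₀) / a = (24.08 - 10.0) / 2.2 = 6.4 s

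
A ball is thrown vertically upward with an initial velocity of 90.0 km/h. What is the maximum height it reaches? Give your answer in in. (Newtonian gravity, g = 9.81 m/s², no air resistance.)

v₀ = 90.0 km/h × 0.2777777777777778 = 25.0 m/s
h_max = v₀² / (2g) = 25.0² / (2 × 9.81) = 625.0 / 19.62 = 31.8552 m
h_max = 31.8552 m / 0.0254 = 1254 in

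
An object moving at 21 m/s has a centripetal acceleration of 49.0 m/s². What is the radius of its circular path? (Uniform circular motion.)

r = v²/a_c = 21²/49.0 = 9.0 m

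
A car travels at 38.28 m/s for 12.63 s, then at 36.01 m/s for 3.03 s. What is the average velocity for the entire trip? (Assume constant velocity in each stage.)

d₁ = v₁t₁ = 38.28 × 12.63 = 483.4764 m
d₂ = v₂t₂ = 36.01 × 3.03 = 109.1103 m
d_total = 592.5867 m, t_total = 15.66 s
v_avg = d_total/t_total = 592.5867/15.66 = 37.84 m/s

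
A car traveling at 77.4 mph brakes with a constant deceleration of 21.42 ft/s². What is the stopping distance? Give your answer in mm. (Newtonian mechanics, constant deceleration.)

v₀ = 77.4 mph × 0.44704 = 34.6009 m/s
a = 21.42 ft/s² × 0.3048 = 6.52882 m/s²
d = v₀² / (2a) = 34.6009² / (2 × 6.52882) = 1197.22 / 13.0576 = 91.6876 m
d = 91.6876 m / 0.001 = 91690 mm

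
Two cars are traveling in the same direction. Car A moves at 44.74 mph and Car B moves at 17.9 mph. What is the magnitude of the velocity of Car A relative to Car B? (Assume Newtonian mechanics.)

v_rel = |v_A - v_B| = |44.74 - 17.9| = 26.84 mph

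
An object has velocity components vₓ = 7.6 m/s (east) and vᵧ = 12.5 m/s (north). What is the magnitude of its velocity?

|v| = √(vₓ² + vᵧ²) = √(7.6² + 12.5²) = √(214.01) = 14.63 m/s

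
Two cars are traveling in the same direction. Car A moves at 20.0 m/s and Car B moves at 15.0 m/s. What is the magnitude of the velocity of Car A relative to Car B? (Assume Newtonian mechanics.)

v_rel = |v_A - v_B| = |20.0 - 15.0| = 5.0 m/s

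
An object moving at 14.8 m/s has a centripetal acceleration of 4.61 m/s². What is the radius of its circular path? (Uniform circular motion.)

r = v²/a_c = 14.8²/4.61 = 47.51 m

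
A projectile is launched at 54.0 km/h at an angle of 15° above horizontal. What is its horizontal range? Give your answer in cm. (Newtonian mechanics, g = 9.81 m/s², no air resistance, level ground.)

v₀ = 54.0 km/h × 0.2777777777777778 = 15.0 m/s
R = v₀² × sin(2θ) / g = 15.0² × sin(2 × 15°) / 9.81 = 225.0 × 0.5 / 9.81 = 11.4679 m
R = 11.4679 m / 0.01 = 1147 cm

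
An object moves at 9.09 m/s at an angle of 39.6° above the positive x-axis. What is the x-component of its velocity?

vₓ = v cos(θ) = 9.09 × cos(39.6°) = 7.0 m/s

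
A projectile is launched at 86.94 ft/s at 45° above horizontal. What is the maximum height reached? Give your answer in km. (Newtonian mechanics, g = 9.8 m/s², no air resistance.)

v₀ = 86.94 ft/s × 0.3048 = 26.4993 m/s
H = v₀² × sin²(θ) / (2g) = 26.4993² × sin(45°)² / (2 × 9.8) = 702.213 × 0.5 / 19.6 = 17.9136 m
H = 17.9136 m / 1000.0 = 0.01791 km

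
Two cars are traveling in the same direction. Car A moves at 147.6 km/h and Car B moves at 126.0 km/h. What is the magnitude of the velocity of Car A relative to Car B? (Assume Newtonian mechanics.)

v_rel = |v_A - v_B| = |147.6 - 126.0| = 21.6 km/h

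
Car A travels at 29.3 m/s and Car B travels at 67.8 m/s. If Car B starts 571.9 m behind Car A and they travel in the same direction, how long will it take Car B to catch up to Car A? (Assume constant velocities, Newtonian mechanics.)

Relative speed: v_rel = 67.8 - 29.3 = 38.5 m/s
Time to catch: t = d₀/v_rel = 571.9/38.5 = 14.85 s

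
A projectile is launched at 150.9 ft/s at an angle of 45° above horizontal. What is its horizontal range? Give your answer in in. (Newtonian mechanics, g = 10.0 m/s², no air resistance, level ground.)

v₀ = 150.9 ft/s × 0.3048 = 45.9943 m/s
R = v₀² × sin(2θ) / g = 45.9943² × sin(2 × 45°) / 10.0 = 2115.48 × 1.0 / 10.0 = 211.548 m
R = 211.548 m / 0.0254 = 8329 in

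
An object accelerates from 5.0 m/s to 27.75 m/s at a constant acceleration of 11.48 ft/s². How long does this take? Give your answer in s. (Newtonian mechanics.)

a = 11.48 ft/s² × 0.3048 = 3.4991 m/s²
t = (v - v₀) / a = (27.75 - 5.0) / 3.4991 = 6.502 s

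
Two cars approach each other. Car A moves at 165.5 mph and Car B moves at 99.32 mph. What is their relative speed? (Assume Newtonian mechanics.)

v_rel = v_A + v_B = 165.5 + 99.32 = 264.82 mph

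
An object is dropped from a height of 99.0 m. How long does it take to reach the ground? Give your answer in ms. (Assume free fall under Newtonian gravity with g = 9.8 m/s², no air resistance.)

t = √(2h/g) = √(2 × 99.0 / 9.8) = 4.4949 s
t = 4.4949 s / 0.001 = 4495 ms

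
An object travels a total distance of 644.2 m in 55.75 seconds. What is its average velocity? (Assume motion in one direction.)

v_avg = Δd / Δt = 644.2 / 55.75 = 11.56 m/s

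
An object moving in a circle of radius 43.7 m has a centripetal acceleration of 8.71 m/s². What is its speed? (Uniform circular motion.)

v = √(a_c × r) = √(8.71 × 43.7) = 19.51 m/s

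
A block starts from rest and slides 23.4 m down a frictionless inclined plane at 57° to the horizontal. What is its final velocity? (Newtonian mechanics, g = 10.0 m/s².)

a = g sin(θ) = 10.0 × sin(57°) = 8.3867 m/s²
v = √(2ad) = √(2 × 8.3867 × 23.4) = 19.81 m/s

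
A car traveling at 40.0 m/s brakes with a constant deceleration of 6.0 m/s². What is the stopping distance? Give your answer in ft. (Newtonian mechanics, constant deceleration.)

d = v₀² / (2a) = 40.0² / (2 × 6.0) = 1600.0 / 12.0 = 133.333 m
d = 133.333 m / 0.3048 = 437.4 ft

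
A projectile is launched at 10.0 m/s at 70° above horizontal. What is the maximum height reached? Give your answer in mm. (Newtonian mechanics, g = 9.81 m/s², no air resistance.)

H = v₀² × sin²(θ) / (2g) = 10.0² × sin(70°)² / (2 × 9.81) = 100.0 × 0.883022 / 19.62 = 4.50062 m
H = 4.50062 m / 0.001 = 4501 mm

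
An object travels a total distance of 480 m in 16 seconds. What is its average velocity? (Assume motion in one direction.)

v_avg = Δd / Δt = 480 / 16 = 30.0 m/s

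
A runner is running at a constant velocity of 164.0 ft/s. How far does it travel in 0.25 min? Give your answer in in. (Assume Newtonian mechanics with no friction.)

v = 164.0 ft/s × 0.3048 = 49.9872 m/s
t = 0.25 min × 60.0 = 15.0 s
d = v × t = 49.9872 × 15.0 = 749.808 m
d = 749.808 m / 0.0254 = 29520 in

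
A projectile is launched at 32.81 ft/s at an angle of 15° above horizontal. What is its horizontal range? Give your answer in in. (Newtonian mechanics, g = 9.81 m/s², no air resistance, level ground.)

v₀ = 32.81 ft/s × 0.3048 = 10.0005 m/s
R = v₀² × sin(2θ) / g = 10.0005² × sin(2 × 15°) / 9.81 = 100.01 × 0.5 / 9.81 = 5.09735 m
R = 5.09735 m / 0.0254 = 200.7 in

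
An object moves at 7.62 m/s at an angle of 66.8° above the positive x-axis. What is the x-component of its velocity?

vₓ = v cos(θ) = 7.62 × cos(66.8°) = 3.0 m/s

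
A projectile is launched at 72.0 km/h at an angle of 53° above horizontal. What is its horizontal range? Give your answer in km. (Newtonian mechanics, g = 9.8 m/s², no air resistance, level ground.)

v₀ = 72.0 km/h × 0.2777777777777778 = 20.0 m/s
R = v₀² × sin(2θ) / g = 20.0² × sin(2 × 53°) / 9.8 = 400.0 × 0.961262 / 9.8 = 39.2352 m
R = 39.2352 m / 1000.0 = 0.03924 km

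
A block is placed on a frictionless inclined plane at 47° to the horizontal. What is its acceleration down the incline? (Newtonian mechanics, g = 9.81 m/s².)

a = g sin(θ) = 9.81 × sin(47°) = 9.81 × 0.73135 = 7.17 m/s²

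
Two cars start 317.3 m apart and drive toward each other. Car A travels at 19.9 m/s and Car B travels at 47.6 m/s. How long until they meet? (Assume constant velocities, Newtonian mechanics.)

Combined speed: v_combined = 19.9 + 47.6 = 67.5 m/s
Time to meet: t = d/v_combined = 317.3/67.5 = 4.7 s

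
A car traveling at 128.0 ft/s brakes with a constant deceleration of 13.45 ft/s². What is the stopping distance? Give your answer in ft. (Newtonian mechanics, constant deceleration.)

v₀ = 128.0 ft/s × 0.3048 = 39.0144 m/s
a = 13.45 ft/s² × 0.3048 = 4.09956 m/s²
d = v₀² / (2a) = 39.0144² / (2 × 4.09956) = 1522.12 / 8.19912 = 185.644 m
d = 185.644 m / 0.3048 = 609.1 ft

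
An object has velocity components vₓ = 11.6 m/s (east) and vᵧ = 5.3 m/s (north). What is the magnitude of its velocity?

|v| = √(vₓ² + vᵧ²) = √(11.6² + 5.3²) = √(162.65) = 12.75 m/s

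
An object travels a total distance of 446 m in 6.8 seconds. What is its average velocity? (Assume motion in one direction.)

v_avg = Δd / Δt = 446 / 6.8 = 65.59 m/s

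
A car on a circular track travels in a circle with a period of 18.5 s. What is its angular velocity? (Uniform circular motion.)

ω = 2π/T = 2π/18.5 = 0.3396 rad/s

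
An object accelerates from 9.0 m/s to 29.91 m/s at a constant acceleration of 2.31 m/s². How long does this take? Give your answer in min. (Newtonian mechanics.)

t = (v - v₀) / a = (29.91 - 9.0) / 2.31 = 9.05195 s
t = 9.05195 s / 60.0 = 0.1509 min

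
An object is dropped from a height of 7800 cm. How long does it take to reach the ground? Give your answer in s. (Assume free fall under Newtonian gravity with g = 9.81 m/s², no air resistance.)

h = 7800 cm × 0.01 = 78.0 m
t = √(2h/g) = √(2 × 78.0 / 9.81) = 3.988 s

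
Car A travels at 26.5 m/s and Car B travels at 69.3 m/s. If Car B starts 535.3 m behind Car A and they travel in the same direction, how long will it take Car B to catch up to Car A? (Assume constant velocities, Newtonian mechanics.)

Relative speed: v_rel = 69.3 - 26.5 = 42.8 m/s
Time to catch: t = d₀/v_rel = 535.3/42.8 = 12.51 s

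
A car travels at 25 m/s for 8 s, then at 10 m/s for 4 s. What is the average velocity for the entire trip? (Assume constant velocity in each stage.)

d₁ = v₁t₁ = 25 × 8 = 200 m
d₂ = v₂t₂ = 10 × 4 = 40 m
d_total = 240 m, t_total = 12 s
v_avg = d_total/t_total = 240/12 = 20.0 m/s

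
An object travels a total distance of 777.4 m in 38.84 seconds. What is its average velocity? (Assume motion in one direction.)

v_avg = Δd / Δt = 777.4 / 38.84 = 20.02 m/s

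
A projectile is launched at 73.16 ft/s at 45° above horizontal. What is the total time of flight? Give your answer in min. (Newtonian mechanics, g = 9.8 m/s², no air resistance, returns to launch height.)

v₀ = 73.16 ft/s × 0.3048 = 22.2992 m/s
T = 2 × v₀ × sin(θ) / g = 2 × 22.2992 × sin(45°) / 9.8 = 2 × 22.2992 × 0.707107 / 9.8 = 3.21794 s
T = 3.21794 s / 60.0 = 0.05363 min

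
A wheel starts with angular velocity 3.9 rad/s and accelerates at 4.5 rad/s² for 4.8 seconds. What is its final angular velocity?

ω = ω₀ + αt = 3.9 + 4.5 × 4.8 = 25.5 rad/s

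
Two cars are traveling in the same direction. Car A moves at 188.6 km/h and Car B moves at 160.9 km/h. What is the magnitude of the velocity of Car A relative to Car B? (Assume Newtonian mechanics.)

v_rel = |v_A - v_B| = |188.6 - 160.9| = 27.7 km/h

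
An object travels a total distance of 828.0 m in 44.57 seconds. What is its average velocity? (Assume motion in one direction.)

v_avg = Δd / Δt = 828.0 / 44.57 = 18.58 m/s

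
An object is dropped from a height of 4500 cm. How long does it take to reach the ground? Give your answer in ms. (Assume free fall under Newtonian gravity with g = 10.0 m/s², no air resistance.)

h = 4500 cm × 0.01 = 45.0 m
t = √(2h/g) = √(2 × 45.0 / 10.0) = 3.0 s
t = 3.0 s / 0.001 = 3000 ms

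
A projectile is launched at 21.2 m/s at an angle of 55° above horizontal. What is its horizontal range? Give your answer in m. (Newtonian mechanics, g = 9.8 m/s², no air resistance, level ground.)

R = v₀² × sin(2θ) / g = 21.2² × sin(2 × 55°) / 9.8 = 449.44 × 0.939693 / 9.8 = 43.1 m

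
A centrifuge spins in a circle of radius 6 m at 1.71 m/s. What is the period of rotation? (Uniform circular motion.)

T = 2πr/v = 2π×6/1.71 = 22.05 s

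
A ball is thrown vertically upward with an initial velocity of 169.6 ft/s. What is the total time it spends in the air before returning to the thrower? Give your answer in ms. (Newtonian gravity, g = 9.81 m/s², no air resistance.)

v₀ = 169.6 ft/s × 0.3048 = 51.6941 m/s
t_total = 2 × v₀ / g = 2 × 51.6941 / 9.81 = 10.5391 s
t_total = 10.5391 s / 0.001 = 10540 ms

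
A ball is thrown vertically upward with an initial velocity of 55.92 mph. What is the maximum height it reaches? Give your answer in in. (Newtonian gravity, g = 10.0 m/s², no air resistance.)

v₀ = 55.92 mph × 0.44704 = 24.9985 m/s
h_max = v₀² / (2g) = 24.9985² / (2 × 10.0) = 624.925 / 20.0 = 31.2462 m
h_max = 31.2462 m / 0.0254 = 1230 in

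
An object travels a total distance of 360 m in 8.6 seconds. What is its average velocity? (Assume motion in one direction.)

v_avg = Δd / Δt = 360 / 8.6 = 41.86 m/s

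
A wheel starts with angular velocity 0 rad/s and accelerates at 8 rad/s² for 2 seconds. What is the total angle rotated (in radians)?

θ = ω₀t + ½αt² = 0×2 + ½×8×2² = 16.0 rad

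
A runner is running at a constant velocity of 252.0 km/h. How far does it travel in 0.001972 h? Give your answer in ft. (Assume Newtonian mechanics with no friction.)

v = 252.0 km/h × 0.2777777777777778 = 70.0 m/s
t = 0.001972 h × 3600.0 = 7.0992 s
d = v × t = 70.0 × 7.0992 = 496.944 m
d = 496.944 m / 0.3048 = 1630 ft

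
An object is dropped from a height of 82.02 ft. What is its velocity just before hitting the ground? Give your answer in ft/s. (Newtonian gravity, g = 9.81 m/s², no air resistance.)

h = 82.02 ft × 0.3048 = 24.9997 m
v = √(2gh) = √(2 × 9.81 × 24.9997) = 22.1471 m/s
v = 22.1471 m/s / 0.3048 = 72.66 ft/s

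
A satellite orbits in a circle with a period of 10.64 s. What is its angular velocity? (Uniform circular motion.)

ω = 2π/T = 2π/10.64 = 0.5905 rad/s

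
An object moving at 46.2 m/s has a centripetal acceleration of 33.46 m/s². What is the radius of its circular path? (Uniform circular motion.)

r = v²/a_c = 46.2²/33.46 = 63.79 m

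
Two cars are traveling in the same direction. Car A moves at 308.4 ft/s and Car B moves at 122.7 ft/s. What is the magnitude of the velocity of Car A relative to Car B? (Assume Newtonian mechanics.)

v_rel = |v_A - v_B| = |308.4 - 122.7| = 185.7 ft/s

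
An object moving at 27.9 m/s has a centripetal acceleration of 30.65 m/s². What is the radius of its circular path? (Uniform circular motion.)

r = v²/a_c = 27.9²/30.65 = 25.4 m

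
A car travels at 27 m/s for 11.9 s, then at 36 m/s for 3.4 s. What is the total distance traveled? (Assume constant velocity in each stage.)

d₁ = v₁t₁ = 27 × 11.9 = 321.3 m
d₂ = v₂t₂ = 36 × 3.4 = 122.4 m
d_total = 321.3 + 122.4 = 443.7 m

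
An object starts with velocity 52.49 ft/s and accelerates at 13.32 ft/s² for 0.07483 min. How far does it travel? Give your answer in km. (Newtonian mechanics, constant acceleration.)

v₀ = 52.49 ft/s × 0.3048 = 15.999 m/s
a = 13.32 ft/s² × 0.3048 = 4.05994 m/s²
t = 0.07483 min × 60.0 = 4.4898 s
d = v₀ × t + ½ × a × t² = 15.999 × 4.4898 + 0.5 × 4.05994 × 4.4898² = 112.753 m
d = 112.753 m / 1000.0 = 0.1128 km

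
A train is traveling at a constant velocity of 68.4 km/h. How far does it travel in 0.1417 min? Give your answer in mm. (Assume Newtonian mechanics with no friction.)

v = 68.4 km/h × 0.2777777777777778 = 19.0 m/s
t = 0.1417 min × 60.0 = 8.502 s
d = v × t = 19.0 × 8.502 = 161.538 m
d = 161.538 m / 0.001 = 161500 mm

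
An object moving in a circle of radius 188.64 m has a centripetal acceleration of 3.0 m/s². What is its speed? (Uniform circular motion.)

v = √(a_c × r) = √(3.0 × 188.64) = 23.79 m/s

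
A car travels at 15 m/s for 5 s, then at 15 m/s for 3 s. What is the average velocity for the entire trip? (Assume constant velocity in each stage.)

d₁ = v₁t₁ = 15 × 5 = 75 m
d₂ = v₂t₂ = 15 × 3 = 45 m
d_total = 120 m, t_total = 8 s
v_avg = d_total/t_total = 120/8 = 15.0 m/s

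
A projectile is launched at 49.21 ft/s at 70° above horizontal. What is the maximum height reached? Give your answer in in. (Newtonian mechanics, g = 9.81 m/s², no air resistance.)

v₀ = 49.21 ft/s × 0.3048 = 14.9992 m/s
H = v₀² × sin²(θ) / (2g) = 14.9992² × sin(70°)² / (2 × 9.81) = 224.976 × 0.883022 / 19.62 = 10.1253 m
H = 10.1253 m / 0.0254 = 398.6 in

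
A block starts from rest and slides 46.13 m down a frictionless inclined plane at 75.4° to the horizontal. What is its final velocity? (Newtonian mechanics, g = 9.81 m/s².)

a = g sin(θ) = 9.81 × sin(75.4°) = 9.4932 m/s²
v = √(2ad) = √(2 × 9.4932 × 46.13) = 29.59 m/s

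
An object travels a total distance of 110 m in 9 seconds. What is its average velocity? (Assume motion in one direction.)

v_avg = Δd / Δt = 110 / 9 = 12.22 m/s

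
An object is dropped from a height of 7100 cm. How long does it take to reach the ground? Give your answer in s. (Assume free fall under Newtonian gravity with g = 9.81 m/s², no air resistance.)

h = 7100 cm × 0.01 = 71.0 m
t = √(2h/g) = √(2 × 71.0 / 9.81) = 3.805 s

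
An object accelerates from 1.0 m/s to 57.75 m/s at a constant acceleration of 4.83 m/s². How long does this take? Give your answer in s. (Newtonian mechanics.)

t = (v - v₀) / a = (57.75 - 1.0) / 4.83 = 11.75 s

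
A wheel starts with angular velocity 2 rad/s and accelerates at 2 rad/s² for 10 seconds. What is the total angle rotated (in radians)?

θ = ω₀t + ½αt² = 2×10 + ½×2×10² = 120.0 rad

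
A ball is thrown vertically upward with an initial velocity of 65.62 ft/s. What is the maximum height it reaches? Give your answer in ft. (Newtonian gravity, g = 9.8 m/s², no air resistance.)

v₀ = 65.62 ft/s × 0.3048 = 20.001 m/s
h_max = v₀² / (2g) = 20.001² / (2 × 9.8) = 400.04 / 19.6 = 20.4102 m
h_max = 20.4102 m / 0.3048 = 66.96 ft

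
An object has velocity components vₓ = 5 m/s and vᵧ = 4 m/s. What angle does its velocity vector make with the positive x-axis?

θ = arctan(vᵧ/vₓ) = arctan(4/5) = 38.66°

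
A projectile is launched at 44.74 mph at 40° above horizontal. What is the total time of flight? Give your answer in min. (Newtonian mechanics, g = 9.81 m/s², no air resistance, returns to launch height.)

v₀ = 44.74 mph × 0.44704 = 20.0006 m/s
T = 2 × v₀ × sin(θ) / g = 2 × 20.0006 × sin(40°) / 9.81 = 2 × 20.0006 × 0.642788 / 9.81 = 2.62103 s
T = 2.62103 s / 60.0 = 0.04368 min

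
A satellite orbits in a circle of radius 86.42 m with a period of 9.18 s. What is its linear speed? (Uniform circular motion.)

v = 2πr/T = 2π×86.42/9.18 = 59.15 m/s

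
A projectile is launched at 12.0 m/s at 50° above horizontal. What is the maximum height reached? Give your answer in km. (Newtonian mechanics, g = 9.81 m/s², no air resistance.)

H = v₀² × sin²(θ) / (2g) = 12.0² × sin(50°)² / (2 × 9.81) = 144.0 × 0.586824 / 19.62 = 4.30697 m
H = 4.30697 m / 1000.0 = 0.004307 km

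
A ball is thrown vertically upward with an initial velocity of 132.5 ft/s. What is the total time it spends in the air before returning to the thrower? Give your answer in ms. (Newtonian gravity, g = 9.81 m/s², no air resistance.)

v₀ = 132.5 ft/s × 0.3048 = 40.386 m/s
t_total = 2 × v₀ / g = 2 × 40.386 / 9.81 = 8.23364 s
t_total = 8.23364 s / 0.001 = 8234 ms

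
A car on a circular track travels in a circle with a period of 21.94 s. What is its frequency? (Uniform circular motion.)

f = 1/T = 1/21.94 = 0.0456 Hz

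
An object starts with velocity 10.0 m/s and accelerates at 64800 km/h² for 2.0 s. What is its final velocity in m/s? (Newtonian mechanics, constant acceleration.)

a = 64800 km/h² × 7.716049382716049e-05 = 5.0 m/s²
v = v₀ + a × t = 10.0 + 5.0 × 2.0 = 20.0 m/s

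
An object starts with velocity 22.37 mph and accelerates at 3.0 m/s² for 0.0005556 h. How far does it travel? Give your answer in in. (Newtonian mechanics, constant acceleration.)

v₀ = 22.37 mph × 0.44704 = 10.0003 m/s
t = 0.0005556 h × 3600.0 = 2.00016 s
d = v₀ × t + ½ × a × t² = 10.0003 × 2.00016 + 0.5 × 3.0 × 2.00016² = 26.0032 m
d = 26.0032 m / 0.0254 = 1024 in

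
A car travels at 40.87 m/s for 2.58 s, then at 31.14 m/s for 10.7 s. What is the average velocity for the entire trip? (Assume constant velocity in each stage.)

d₁ = v₁t₁ = 40.87 × 2.58 = 105.4446 m
d₂ = v₂t₂ = 31.14 × 10.7 = 333.198 m
d_total = 438.6426 m, t_total = 13.28 s
v_avg = d_total/t_total = 438.6426/13.28 = 33.03 m/s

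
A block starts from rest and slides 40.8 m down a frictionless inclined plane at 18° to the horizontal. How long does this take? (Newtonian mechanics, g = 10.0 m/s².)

a = g sin(θ) = 10.0 × sin(18°) = 3.0902 m/s²
t = √(2d/a) = √(2 × 40.8 / 3.0902) = 5.14 s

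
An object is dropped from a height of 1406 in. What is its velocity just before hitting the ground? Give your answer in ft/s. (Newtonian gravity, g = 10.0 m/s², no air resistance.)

h = 1406 in × 0.0254 = 35.7124 m
v = √(2gh) = √(2 × 10.0 × 35.7124) = 26.7254 m/s
v = 26.7254 m/s / 0.3048 = 87.68 ft/s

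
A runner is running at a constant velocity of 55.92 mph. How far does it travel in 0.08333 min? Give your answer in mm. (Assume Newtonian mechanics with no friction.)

v = 55.92 mph × 0.44704 = 24.9985 m/s
t = 0.08333 min × 60.0 = 4.9998 s
d = v × t = 24.9985 × 4.9998 = 124.988 m
d = 124.988 m / 0.001 = 125000 mm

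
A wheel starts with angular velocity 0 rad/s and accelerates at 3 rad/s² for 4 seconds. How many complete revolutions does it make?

θ = ω₀t + ½αt² = 0×4 + ½×3×4² = 24.0 rad
Total revolutions = θ/(2π) = 24.0/(2π) = 3.82
Complete revolutions = ⌊3.82⌋ = 3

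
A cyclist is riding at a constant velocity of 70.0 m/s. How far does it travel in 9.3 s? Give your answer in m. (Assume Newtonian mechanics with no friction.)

d = v × t = 70.0 × 9.3 = 651.0 m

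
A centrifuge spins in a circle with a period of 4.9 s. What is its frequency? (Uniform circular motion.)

f = 1/T = 1/4.9 = 0.2041 Hz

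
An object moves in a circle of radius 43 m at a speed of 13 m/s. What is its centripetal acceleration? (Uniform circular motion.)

a_c = v²/r = 13²/43 = 169/43 = 3.93 m/s²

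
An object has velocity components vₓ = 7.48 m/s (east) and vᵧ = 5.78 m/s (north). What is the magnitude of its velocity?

|v| = √(vₓ² + vᵧ²) = √(7.48² + 5.78²) = √(89.3588) = 9.45 m/s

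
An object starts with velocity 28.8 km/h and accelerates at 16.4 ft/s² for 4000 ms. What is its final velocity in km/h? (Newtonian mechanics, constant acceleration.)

v₀ = 28.8 km/h × 0.2777777777777778 = 8.0 m/s
a = 16.4 ft/s² × 0.3048 = 4.99872 m/s²
t = 4000 ms × 0.001 = 4.0 s
v = v₀ + a × t = 8.0 + 4.99872 × 4.0 = 27.9949 m/s
v = 27.9949 m/s / 0.2777777777777778 = 100.8 km/h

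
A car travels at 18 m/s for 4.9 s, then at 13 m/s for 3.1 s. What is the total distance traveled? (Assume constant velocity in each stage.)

d₁ = v₁t₁ = 18 × 4.9 = 88.2 m
d₂ = v₂t₂ = 13 × 3.1 = 40.3 m
d_total = 88.2 + 40.3 = 128.5 m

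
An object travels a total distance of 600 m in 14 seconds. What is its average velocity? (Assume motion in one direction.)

v_avg = Δd / Δt = 600 / 14 = 42.86 m/s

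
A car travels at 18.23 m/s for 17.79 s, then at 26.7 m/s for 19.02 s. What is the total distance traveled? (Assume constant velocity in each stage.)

d₁ = v₁t₁ = 18.23 × 17.79 = 324.3117 m
d₂ = v₂t₂ = 26.7 × 19.02 = 507.834 m
d_total = 324.3117 + 507.834 = 832.15 m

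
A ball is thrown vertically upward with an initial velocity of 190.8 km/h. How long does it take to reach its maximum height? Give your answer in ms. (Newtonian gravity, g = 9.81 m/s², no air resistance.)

v₀ = 190.8 km/h × 0.2777777777777778 = 53.0 m/s
t_up = v₀ / g = 53.0 / 9.81 = 5.40265 s
t_up = 5.40265 s / 0.001 = 5403 ms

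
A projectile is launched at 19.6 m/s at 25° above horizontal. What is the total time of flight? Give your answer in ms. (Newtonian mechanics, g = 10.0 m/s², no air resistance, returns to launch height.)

T = 2 × v₀ × sin(θ) / g = 2 × 19.6 × sin(25°) / 10.0 = 2 × 19.6 × 0.422618 / 10.0 = 1.65666 s
T = 1.65666 s / 0.001 = 1657 ms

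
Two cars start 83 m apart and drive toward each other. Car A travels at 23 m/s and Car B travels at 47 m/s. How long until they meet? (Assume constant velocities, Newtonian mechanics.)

Combined speed: v_combined = 23 + 47 = 70 m/s
Time to meet: t = d/v_combined = 83/70 = 1.19 s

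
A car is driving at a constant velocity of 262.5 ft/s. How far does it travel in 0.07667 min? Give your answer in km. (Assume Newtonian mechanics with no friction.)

v = 262.5 ft/s × 0.3048 = 80.01 m/s
t = 0.07667 min × 60.0 = 4.6002 s
d = v × t = 80.01 × 4.6002 = 368.062 m
d = 368.062 m / 1000.0 = 0.3681 km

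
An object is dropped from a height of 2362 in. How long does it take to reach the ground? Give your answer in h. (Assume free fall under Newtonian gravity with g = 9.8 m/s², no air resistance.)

h = 2362 in × 0.0254 = 59.9948 m
t = √(2h/g) = √(2 × 59.9948 / 9.8) = 3.49912 s
t = 3.49912 s / 3600.0 = 0.000972 h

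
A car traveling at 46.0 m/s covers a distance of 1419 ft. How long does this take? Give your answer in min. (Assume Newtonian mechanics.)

d = 1419 ft × 0.3048 = 432.511 m
t = d / v = 432.511 / 46.0 = 9.40241 s
t = 9.40241 s / 60.0 = 0.1567 min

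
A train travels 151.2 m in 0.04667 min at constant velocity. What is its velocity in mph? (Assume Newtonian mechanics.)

t = 0.04667 min × 60.0 = 2.8002 s
v = d / t = 151.2 / 2.8002 = 53.9961 m/s
v = 53.9961 m/s / 0.44704 = 120.8 mph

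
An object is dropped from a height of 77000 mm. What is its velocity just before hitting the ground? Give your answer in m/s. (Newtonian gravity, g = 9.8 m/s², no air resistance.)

h = 77000 mm × 0.001 = 77.0 m
v = √(2gh) = √(2 × 9.8 × 77.0) = 38.85 m/s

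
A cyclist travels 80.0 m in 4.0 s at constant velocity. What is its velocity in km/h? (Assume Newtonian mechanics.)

v = d / t = 80.0 / 4.0 = 20.0 m/s
v = 20.0 m/s / 0.2777777777777778 = 72.0 km/h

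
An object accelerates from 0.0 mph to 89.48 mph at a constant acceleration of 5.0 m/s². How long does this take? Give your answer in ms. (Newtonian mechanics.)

v₀ = 0.0 mph × 0.44704 = 0.0 m/s
v = 89.48 mph × 0.44704 = 40.0011 m/s
t = (v - v₀) / a = (40.0011 - 0.0) / 5.0 = 8.00022 s
t = 8.00022 s / 0.001 = 8000 ms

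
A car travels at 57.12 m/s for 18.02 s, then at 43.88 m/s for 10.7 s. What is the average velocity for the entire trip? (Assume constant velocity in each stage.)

d₁ = v₁t₁ = 57.12 × 18.02 = 1029.3024 m
d₂ = v₂t₂ = 43.88 × 10.7 = 469.516 m
d_total = 1498.8184 m, t_total = 28.72 s
v_avg = d_total/t_total = 1498.8184/28.72 = 52.19 m/s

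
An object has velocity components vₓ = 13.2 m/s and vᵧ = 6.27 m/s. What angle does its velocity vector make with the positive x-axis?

θ = arctan(vᵧ/vₓ) = arctan(6.27/13.2) = 25.41°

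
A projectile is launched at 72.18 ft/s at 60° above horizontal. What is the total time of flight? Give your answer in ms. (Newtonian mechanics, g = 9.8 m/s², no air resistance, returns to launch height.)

v₀ = 72.18 ft/s × 0.3048 = 22.0005 m/s
T = 2 × v₀ × sin(θ) / g = 2 × 22.0005 × sin(60°) / 9.8 = 2 × 22.0005 × 0.866025 / 9.8 = 3.88836 s
T = 3.88836 s / 0.001 = 3888 ms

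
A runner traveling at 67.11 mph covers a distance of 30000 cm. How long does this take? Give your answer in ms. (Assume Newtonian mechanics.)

d = 30000 cm × 0.01 = 300.0 m
v = 67.11 mph × 0.44704 = 30.0009 m/s
t = d / v = 300.0 / 30.0009 = 9.9997 s
t = 9.9997 s / 0.001 = 10000 ms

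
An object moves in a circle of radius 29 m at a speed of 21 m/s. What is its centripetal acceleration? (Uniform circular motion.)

a_c = v²/r = 21²/29 = 441/29 = 15.21 m/s²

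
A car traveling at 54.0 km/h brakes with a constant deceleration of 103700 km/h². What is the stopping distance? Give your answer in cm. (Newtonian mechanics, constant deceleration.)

v₀ = 54.0 km/h × 0.2777777777777778 = 15.0 m/s
a = 103700 km/h² × 7.716049382716049e-05 = 8.00154 m/s²
d = v₀² / (2a) = 15.0² / (2 × 8.00154) = 225.0 / 16.0031 = 14.0598 m
d = 14.0598 m / 0.01 = 1406 cm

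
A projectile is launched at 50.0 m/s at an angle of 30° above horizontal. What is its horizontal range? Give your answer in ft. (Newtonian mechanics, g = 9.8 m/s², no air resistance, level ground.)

R = v₀² × sin(2θ) / g = 50.0² × sin(2 × 30°) / 9.8 = 2500.0 × 0.866025 / 9.8 = 220.925 m
R = 220.925 m / 0.3048 = 724.8 ft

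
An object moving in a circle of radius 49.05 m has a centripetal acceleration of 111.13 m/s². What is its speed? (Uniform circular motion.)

v = √(a_c × r) = √(111.13 × 49.05) = 73.83 m/s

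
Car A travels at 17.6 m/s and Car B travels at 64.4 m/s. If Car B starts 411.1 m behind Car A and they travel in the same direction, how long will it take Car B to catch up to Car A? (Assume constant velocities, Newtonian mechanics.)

Relative speed: v_rel = 64.4 - 17.6 = 46.8 m/s
Time to catch: t = d₀/v_rel = 411.1/46.8 = 8.78 s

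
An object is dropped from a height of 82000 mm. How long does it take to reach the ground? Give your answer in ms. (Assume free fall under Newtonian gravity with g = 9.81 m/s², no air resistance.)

h = 82000 mm × 0.001 = 82.0 m
t = √(2h/g) = √(2 × 82.0 / 9.81) = 4.08872 s
t = 4.08872 s / 0.001 = 4089 ms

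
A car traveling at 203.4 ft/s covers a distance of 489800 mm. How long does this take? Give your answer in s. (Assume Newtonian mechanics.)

d = 489800 mm × 0.001 = 489.8 m
v = 203.4 ft/s × 0.3048 = 61.9963 m/s
t = d / v = 489.8 / 61.9963 = 7.9 s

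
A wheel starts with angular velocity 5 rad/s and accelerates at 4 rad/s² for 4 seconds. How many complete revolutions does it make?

θ = ω₀t + ½αt² = 5×4 + ½×4×4² = 52.0 rad
Total revolutions = θ/(2π) = 52.0/(2π) = 8.28
Complete revolutions = ⌊8.28⌋ = 8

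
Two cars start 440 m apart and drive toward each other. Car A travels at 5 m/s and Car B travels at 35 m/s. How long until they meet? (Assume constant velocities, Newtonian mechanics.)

Combined speed: v_combined = 5 + 35 = 40 m/s
Time to meet: t = d/v_combined = 440/40 = 11.0 s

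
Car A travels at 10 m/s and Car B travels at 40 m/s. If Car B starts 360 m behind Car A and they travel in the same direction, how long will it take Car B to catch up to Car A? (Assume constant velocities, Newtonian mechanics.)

Relative speed: v_rel = 40 - 10 = 30 m/s
Time to catch: t = d₀/v_rel = 360/30 = 12.0 s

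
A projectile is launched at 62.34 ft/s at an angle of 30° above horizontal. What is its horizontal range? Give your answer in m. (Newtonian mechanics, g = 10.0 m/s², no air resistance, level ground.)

v₀ = 62.34 ft/s × 0.3048 = 19.0012 m/s
R = v₀² × sin(2θ) / g = 19.0012² × sin(2 × 30°) / 10.0 = 361.046 × 0.866025 / 10.0 = 31.27 m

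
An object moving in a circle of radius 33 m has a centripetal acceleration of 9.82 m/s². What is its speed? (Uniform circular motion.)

v = √(a_c × r) = √(9.82 × 33) = 18.0 m/s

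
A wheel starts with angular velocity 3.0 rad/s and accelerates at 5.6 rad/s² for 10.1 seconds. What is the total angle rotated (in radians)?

θ = ω₀t + ½αt² = 3.0×10.1 + ½×5.6×10.1² = 315.93 rad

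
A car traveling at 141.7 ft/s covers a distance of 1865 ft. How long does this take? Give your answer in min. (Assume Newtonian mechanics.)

d = 1865 ft × 0.3048 = 568.452 m
v = 141.7 ft/s × 0.3048 = 43.1902 m/s
t = d / v = 568.452 / 43.1902 = 13.1616 s
t = 13.1616 s / 60.0 = 0.2194 min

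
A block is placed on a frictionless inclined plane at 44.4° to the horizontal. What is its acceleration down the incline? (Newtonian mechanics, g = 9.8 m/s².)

a = g sin(θ) = 9.8 × sin(44.4°) = 9.8 × 0.6997 = 6.86 m/s²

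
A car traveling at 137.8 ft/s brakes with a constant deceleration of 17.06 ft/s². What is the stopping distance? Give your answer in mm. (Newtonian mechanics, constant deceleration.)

v₀ = 137.8 ft/s × 0.3048 = 42.0014 m/s
a = 17.06 ft/s² × 0.3048 = 5.19989 m/s²
d = v₀² / (2a) = 42.0014² / (2 × 5.19989) = 1764.12 / 10.3998 = 169.63 m
d = 169.63 m / 0.001 = 169600 mm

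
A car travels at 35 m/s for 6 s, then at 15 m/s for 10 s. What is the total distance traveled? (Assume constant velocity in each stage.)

d₁ = v₁t₁ = 35 × 6 = 210 m
d₂ = v₂t₂ = 15 × 10 = 150 m
d_total = 210 + 150 = 360 m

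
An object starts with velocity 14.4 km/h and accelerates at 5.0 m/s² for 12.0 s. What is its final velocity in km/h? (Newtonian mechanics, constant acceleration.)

v₀ = 14.4 km/h × 0.2777777777777778 = 4.0 m/s
v = v₀ + a × t = 4.0 + 5.0 × 12.0 = 64.0 m/s
v = 64.0 m/s / 0.2777777777777778 = 230.4 km/h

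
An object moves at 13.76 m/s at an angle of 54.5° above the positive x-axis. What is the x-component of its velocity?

vₓ = v cos(θ) = 13.76 × cos(54.5°) = 7.99 m/s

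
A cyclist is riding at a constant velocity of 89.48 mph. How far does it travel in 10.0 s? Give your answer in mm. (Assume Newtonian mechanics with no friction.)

v = 89.48 mph × 0.44704 = 40.0011 m/s
d = v × t = 40.0011 × 10.0 = 400.011 m
d = 400.011 m / 0.001 = 400000 mm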